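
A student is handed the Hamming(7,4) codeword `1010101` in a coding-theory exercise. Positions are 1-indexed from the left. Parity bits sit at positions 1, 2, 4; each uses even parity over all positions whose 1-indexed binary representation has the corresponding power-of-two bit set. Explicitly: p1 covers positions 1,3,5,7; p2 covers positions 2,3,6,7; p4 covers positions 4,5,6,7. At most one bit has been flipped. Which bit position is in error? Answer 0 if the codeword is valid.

s1: b1⊕b3⊕b5⊕b7 = 1⊕1⊕1⊕1 = 0
s2: b2⊕b3⊕b6⊕b7 = 0⊕1⊕0⊕1 = 0
s4: b4⊕b5⊕b6⊕b7 = 0⊕1⊕0⊕1 = 0
Syndrome (s4...s1) = 000 → position 0 (no error).

0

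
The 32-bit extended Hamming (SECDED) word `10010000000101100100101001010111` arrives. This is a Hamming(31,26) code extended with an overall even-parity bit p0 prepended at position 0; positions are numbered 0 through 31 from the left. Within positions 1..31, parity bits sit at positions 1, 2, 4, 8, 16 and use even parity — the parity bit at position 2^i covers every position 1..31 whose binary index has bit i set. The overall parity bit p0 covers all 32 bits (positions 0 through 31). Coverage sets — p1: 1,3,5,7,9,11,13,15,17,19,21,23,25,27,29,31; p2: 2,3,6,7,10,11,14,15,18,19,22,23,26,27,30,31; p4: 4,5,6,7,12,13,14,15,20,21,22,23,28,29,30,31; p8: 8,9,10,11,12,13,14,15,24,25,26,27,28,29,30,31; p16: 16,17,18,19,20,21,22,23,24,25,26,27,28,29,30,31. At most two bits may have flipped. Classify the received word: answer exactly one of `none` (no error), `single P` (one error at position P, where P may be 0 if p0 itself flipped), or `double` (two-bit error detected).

s1: b1⊕b3⊕b5⊕b7⊕b9⊕b11⊕b13⊕b15⊕b17⊕b19⊕b21⊕b23⊕b25⊕b27⊕b29⊕b31 = 0⊕1⊕0⊕0⊕0⊕1⊕1⊕0⊕1⊕0⊕0⊕0⊕1⊕1⊕1⊕1 = 0
s2: b2⊕b3⊕b6⊕b7⊕b10⊕b11⊕b14⊕b15⊕b18⊕b19⊕b22⊕b23⊕b26⊕b27⊕b30⊕b31 = 0⊕1⊕0⊕0⊕0⊕1⊕1⊕0⊕0⊕0⊕1⊕0⊕0⊕1⊕1⊕1 = 1
s4: b4⊕b5⊕b6⊕b7⊕b12⊕b13⊕b14⊕b15⊕b20⊕b21⊕b22⊕b23⊕b28⊕b29⊕b30⊕b31 = 0⊕0⊕0⊕0⊕0⊕1⊕1⊕0⊕1⊕0⊕1⊕0⊕0⊕1⊕1⊕1 = 1
s8: b8⊕b9⊕b10⊕b11⊕b12⊕b13⊕b14⊕b15⊕b24⊕b25⊕b26⊕b27⊕b28⊕b29⊕b30⊕b31 = 0⊕0⊕0⊕1⊕0⊕1⊕1⊕0⊕0⊕1⊕0⊕1⊕0⊕1⊕1⊕1 = 0
s16: b16⊕b17⊕b18⊕b19⊕b20⊕b21⊕b22⊕b23⊕b24⊕b25⊕b26⊕b27⊕b28⊕b29⊕b30⊕b31 = 0⊕1⊕0⊕0⊕1⊕0⊕1⊕0⊕0⊕1⊕0⊕1⊕0⊕1⊕1⊕1 = 0
Syndrome (s16...s1) = 00110 → position 6.
Overall parity (XOR of all 32 bits, including p0): 1⊕0⊕0⊕1⊕0⊕0⊕0⊕0⊕0⊕0⊕0⊕1⊕0⊕1⊕1⊕0⊕0⊕1⊕0⊕0⊕1⊕0⊕1⊕0⊕0⊕1⊕0⊕1⊕0⊕1⊕1⊕1 = 1
Overall=1, syndrome position=6 → single-bit error at position 6.

single 6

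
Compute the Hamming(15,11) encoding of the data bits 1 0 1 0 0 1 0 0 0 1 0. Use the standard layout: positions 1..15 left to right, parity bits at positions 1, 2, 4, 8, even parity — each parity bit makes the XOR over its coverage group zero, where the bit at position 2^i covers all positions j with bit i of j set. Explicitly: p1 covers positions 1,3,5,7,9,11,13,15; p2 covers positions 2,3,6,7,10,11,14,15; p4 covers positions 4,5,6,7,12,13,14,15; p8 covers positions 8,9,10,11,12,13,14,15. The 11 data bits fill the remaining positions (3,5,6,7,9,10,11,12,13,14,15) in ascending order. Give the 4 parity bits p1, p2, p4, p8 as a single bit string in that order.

Place data bits at non-power-of-two positions: b3=1, b5=0, b6=1, b7=0, b9=0, b10=1, b11=0, b12=0, b13=0, b14=1, b15=0.
p1 = XOR of data positions {3,5,7,9,11,13,15} = 1⊕0⊕0⊕0⊕0⊕0⊕0 = 1
p2 = XOR of data positions {3,6,7,10,11,14,15} = 1⊕1⊕0⊕1⊕0⊕1⊕0 = 0
p4 = XOR of data positions {5,6,7,12,13,14,15} = 0⊕1⊕0⊕0⊕0⊕1⊕0 = 0
p8 = XOR of data positions {9,10,11,12,13,14,15} = 0⊕1⊕0⊕0⊕0⊕1⊕0 = 0
Parity bits p1,p2,p4,p8 = 1000

1000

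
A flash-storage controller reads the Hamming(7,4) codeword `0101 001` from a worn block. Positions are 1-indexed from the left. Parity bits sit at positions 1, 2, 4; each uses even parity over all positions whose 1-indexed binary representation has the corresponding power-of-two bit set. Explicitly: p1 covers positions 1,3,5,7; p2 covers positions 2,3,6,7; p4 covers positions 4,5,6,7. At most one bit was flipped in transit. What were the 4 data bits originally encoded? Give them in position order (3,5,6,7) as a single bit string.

0001

s1: b1⊕b3⊕b5⊕b7 = 0⊕0⊕0⊕1 = 1
s2: b2⊕b3⊕b6⊕b7 = 1⊕0⊕0⊕1 = 0
s4: b4⊕b5⊕b6⊕b7 = 1⊕0⊕0⊕1 = 0
Syndrome (s4...s1) = 001 → position 1.
Flip bit 1: corrected codeword = 1101001
Data bits at positions 3,5,6,7: 0001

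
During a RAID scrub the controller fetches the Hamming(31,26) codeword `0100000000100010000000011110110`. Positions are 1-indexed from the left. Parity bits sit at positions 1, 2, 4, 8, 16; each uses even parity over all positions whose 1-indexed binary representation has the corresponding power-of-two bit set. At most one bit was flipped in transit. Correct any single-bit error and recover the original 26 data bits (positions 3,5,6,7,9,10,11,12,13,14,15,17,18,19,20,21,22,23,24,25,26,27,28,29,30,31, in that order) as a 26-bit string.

s1: b1⊕b3⊕b5⊕b7⊕b9⊕b11⊕b13⊕b15⊕b17⊕b19⊕b21⊕b23⊕b25⊕b27⊕b29⊕b31 = 0⊕0⊕0⊕0⊕0⊕1⊕0⊕1⊕0⊕0⊕0⊕0⊕1⊕1⊕1⊕0 = 1
s2: b2⊕b3⊕b6⊕b7⊕b10⊕b11⊕b14⊕b15⊕b18⊕b19⊕b22⊕b23⊕b26⊕b27⊕b30⊕b31 = 1⊕0⊕0⊕0⊕0⊕1⊕0⊕1⊕0⊕0⊕0⊕0⊕1⊕1⊕1⊕0 = 0
s4: b4⊕b5⊕b6⊕b7⊕b12⊕b13⊕b14⊕b15⊕b20⊕b21⊕b22⊕b23⊕b28⊕b29⊕b30⊕b31 = 0⊕0⊕0⊕0⊕0⊕0⊕0⊕1⊕0⊕0⊕0⊕0⊕0⊕1⊕1⊕0 = 1
s8: b8⊕b9⊕b10⊕b11⊕b12⊕b13⊕b14⊕b15⊕b24⊕b25⊕b26⊕b27⊕b28⊕b29⊕b30⊕b31 = 0⊕0⊕0⊕1⊕0⊕0⊕0⊕1⊕1⊕1⊕1⊕1⊕0⊕1⊕1⊕0 = 0
s16: b16⊕b17⊕b18⊕b19⊕b20⊕b21⊕b22⊕b23⊕b24⊕b25⊕b26⊕b27⊕b28⊕b29⊕b30⊕b31 = 0⊕0⊕0⊕0⊕0⊕0⊕0⊕0⊕1⊕1⊕1⊕1⊕0⊕1⊕1⊕0 = 0
Syndrome (s16...s1) = 00101 → position 5.
Flip bit 5: corrected codeword = 0100100000100010000000011110110
Data bits at positions 3,5,6,7,9,10,11,12,13,14,15,17,18,19,20,21,22,23,24,25,26,27,28,29,30,31: 01000010001000000011110110

01000010001000000011110110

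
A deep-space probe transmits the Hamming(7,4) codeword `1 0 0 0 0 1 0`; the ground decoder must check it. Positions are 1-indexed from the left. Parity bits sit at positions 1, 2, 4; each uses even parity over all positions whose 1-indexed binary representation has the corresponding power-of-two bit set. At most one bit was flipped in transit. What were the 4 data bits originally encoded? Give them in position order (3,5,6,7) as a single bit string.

0011

s1: b1⊕b3⊕b5⊕b7 = 1⊕0⊕0⊕0 = 1
s2: b2⊕b3⊕b6⊕b7 = 0⊕0⊕1⊕0 = 1
s4: b4⊕b5⊕b6⊕b7 = 0⊕0⊕1⊕0 = 1
Syndrome (s4...s1) = 111 → position 7.
Flip bit 7: corrected codeword = 1000011
Data bits at positions 3,5,6,7: 0011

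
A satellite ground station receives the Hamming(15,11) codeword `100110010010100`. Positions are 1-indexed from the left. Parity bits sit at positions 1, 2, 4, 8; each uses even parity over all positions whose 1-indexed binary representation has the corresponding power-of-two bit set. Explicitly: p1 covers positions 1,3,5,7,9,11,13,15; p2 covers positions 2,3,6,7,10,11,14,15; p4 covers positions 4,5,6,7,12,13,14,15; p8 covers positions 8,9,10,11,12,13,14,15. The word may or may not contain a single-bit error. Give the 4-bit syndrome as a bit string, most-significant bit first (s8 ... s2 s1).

s1: b1⊕b3⊕b5⊕b7⊕b9⊕b11⊕b13⊕b15 = 1⊕0⊕1⊕0⊕0⊕1⊕1⊕0 = 0
s2: b2⊕b3⊕b6⊕b7⊕b10⊕b11⊕b14⊕b15 = 0⊕0⊕0⊕0⊕0⊕1⊕0⊕0 = 1
s4: b4⊕b5⊕b6⊕b7⊕b12⊕b13⊕b14⊕b15 = 1⊕1⊕0⊕0⊕0⊕1⊕0⊕0 = 1
s8: b8⊕b9⊕b10⊕b11⊕b12⊕b13⊕b14⊕b15 = 1⊕0⊕0⊕1⊕0⊕1⊕0⊕0 = 1
Syndrome (s8...s1) = 1110 → position 14.

1110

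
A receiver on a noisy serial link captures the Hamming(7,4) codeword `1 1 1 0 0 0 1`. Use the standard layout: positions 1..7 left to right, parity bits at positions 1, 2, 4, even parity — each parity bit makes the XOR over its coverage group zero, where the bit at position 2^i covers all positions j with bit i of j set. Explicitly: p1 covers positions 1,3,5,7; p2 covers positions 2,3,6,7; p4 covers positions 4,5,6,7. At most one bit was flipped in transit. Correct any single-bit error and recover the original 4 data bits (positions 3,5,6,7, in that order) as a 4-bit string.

s1: b1⊕b3⊕b5⊕b7 = 1⊕1⊕0⊕1 = 1
s2: b2⊕b3⊕b6⊕b7 = 1⊕1⊕0⊕1 = 1
s4: b4⊕b5⊕b6⊕b7 = 0⊕0⊕0⊕1 = 1
Syndrome (s4...s1) = 111 → position 7.
Flip bit 7: corrected codeword = 1110000
Data bits at positions 3,5,6,7: 1000

1000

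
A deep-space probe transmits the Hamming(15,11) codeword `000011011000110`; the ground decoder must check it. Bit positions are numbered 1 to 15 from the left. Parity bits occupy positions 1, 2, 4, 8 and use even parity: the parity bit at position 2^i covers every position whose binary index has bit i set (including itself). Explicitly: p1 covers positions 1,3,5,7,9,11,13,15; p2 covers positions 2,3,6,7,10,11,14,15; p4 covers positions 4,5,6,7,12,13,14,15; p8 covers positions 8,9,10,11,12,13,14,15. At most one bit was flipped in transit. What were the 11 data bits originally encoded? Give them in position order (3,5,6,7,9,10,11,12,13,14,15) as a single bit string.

01101000110

s1: b1⊕b3⊕b5⊕b7⊕b9⊕b11⊕b13⊕b15 = 0⊕0⊕1⊕0⊕1⊕0⊕1⊕0 = 1
s2: b2⊕b3⊕b6⊕b7⊕b10⊕b11⊕b14⊕b15 = 0⊕0⊕1⊕0⊕0⊕0⊕1⊕0 = 0
s4: b4⊕b5⊕b6⊕b7⊕b12⊕b13⊕b14⊕b15 = 0⊕1⊕1⊕0⊕0⊕1⊕1⊕0 = 0
s8: b8⊕b9⊕b10⊕b11⊕b12⊕b13⊕b14⊕b15 = 1⊕1⊕0⊕0⊕0⊕1⊕1⊕0 = 0
Syndrome (s8...s1) = 0001 → position 1.
Flip bit 1: corrected codeword = 100011011000110
Data bits at positions 3,5,6,7,9,10,11,12,13,14,15: 01101000110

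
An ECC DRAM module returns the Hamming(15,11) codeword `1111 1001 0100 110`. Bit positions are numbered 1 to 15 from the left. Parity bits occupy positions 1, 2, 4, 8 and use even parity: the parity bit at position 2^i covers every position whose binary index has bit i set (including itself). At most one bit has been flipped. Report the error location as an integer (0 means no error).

0

s1: b1⊕b3⊕b5⊕b7⊕b9⊕b11⊕b13⊕b15 = 1⊕1⊕1⊕0⊕0⊕0⊕1⊕0 = 0
s2: b2⊕b3⊕b6⊕b7⊕b10⊕b11⊕b14⊕b15 = 1⊕1⊕0⊕0⊕1⊕0⊕1⊕0 = 0
s4: b4⊕b5⊕b6⊕b7⊕b12⊕b13⊕b14⊕b15 = 1⊕1⊕0⊕0⊕0⊕1⊕1⊕0 = 0
s8: b8⊕b9⊕b10⊕b11⊕b12⊕b13⊕b14⊕b15 = 1⊕0⊕1⊕0⊕0⊕1⊕1⊕0 = 0
Syndrome (s8...s1) = 0000 → position 0 (no error).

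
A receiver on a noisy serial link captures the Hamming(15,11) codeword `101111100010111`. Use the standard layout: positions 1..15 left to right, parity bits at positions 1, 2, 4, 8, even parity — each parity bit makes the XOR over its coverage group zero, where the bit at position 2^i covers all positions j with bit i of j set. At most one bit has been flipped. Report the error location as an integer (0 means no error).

s1: b1⊕b3⊕b5⊕b7⊕b9⊕b11⊕b13⊕b15 = 1⊕1⊕1⊕1⊕0⊕1⊕1⊕1 = 1
s2: b2⊕b3⊕b6⊕b7⊕b10⊕b11⊕b14⊕b15 = 0⊕1⊕1⊕1⊕0⊕1⊕1⊕1 = 0
s4: b4⊕b5⊕b6⊕b7⊕b12⊕b13⊕b14⊕b15 = 1⊕1⊕1⊕1⊕0⊕1⊕1⊕1 = 1
s8: b8⊕b9⊕b10⊕b11⊕b12⊕b13⊕b14⊕b15 = 0⊕0⊕0⊕1⊕0⊕1⊕1⊕1 = 0
Syndrome (s8...s1) = 0101 → position 5.

5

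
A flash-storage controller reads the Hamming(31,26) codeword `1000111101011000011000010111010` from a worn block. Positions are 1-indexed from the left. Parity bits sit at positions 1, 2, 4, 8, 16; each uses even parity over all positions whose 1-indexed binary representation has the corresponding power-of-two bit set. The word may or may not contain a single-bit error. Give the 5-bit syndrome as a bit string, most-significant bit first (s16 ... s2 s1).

s1: b1⊕b3⊕b5⊕b7⊕b9⊕b11⊕b13⊕b15⊕b17⊕b19⊕b21⊕b23⊕b25⊕b27⊕b29⊕b31 = 1⊕0⊕1⊕1⊕0⊕0⊕1⊕0⊕0⊕1⊕0⊕0⊕0⊕1⊕0⊕0 = 0
s2: b2⊕b3⊕b6⊕b7⊕b10⊕b11⊕b14⊕b15⊕b18⊕b19⊕b22⊕b23⊕b26⊕b27⊕b30⊕b31 = 0⊕0⊕1⊕1⊕1⊕0⊕0⊕0⊕1⊕1⊕0⊕0⊕1⊕1⊕1⊕0 = 0
s4: b4⊕b5⊕b6⊕b7⊕b12⊕b13⊕b14⊕b15⊕b20⊕b21⊕b22⊕b23⊕b28⊕b29⊕b30⊕b31 = 0⊕1⊕1⊕1⊕1⊕1⊕0⊕0⊕0⊕0⊕0⊕0⊕1⊕0⊕1⊕0 = 1
s8: b8⊕b9⊕b10⊕b11⊕b12⊕b13⊕b14⊕b15⊕b24⊕b25⊕b26⊕b27⊕b28⊕b29⊕b30⊕b31 = 1⊕0⊕1⊕0⊕1⊕1⊕0⊕0⊕1⊕0⊕1⊕1⊕1⊕0⊕1⊕0 = 1
s16: b16⊕b17⊕b18⊕b19⊕b20⊕b21⊕b22⊕b23⊕b24⊕b25⊕b26⊕b27⊕b28⊕b29⊕b30⊕b31 = 0⊕0⊕1⊕1⊕0⊕0⊕0⊕0⊕1⊕0⊕1⊕1⊕1⊕0⊕1⊕0 = 1
Syndrome (s16...s1) = 11100 → position 28.

11100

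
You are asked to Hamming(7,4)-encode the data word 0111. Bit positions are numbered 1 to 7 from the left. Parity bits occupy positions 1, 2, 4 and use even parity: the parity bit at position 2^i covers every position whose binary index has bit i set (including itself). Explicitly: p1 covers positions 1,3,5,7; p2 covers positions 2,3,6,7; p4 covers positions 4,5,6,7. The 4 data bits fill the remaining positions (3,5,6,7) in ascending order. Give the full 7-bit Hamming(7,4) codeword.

0001111

Place data bits at non-power-of-two positions: b3=0, b5=1, b6=1, b7=1.
p1 = XOR of data positions {3,5,7} = 0⊕1⊕1 = 0
p2 = XOR of data positions {3,6,7} = 0⊕1⊕1 = 0
p4 = XOR of data positions {5,6,7} = 1⊕1⊕1 = 1
Codeword b1..b7 = 0001111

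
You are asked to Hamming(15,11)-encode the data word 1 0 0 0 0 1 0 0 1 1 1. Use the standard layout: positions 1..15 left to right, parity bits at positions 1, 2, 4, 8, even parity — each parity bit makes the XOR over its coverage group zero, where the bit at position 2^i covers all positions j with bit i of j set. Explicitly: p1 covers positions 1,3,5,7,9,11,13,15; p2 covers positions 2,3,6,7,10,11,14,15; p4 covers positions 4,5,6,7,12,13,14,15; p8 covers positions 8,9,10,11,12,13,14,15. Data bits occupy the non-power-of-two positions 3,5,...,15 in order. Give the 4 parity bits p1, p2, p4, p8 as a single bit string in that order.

1010

Place data bits at non-power-of-two positions: b3=1, b5=0, b6=0, b7=0, b9=0, b10=1, b11=0, b12=0, b13=1, b14=1, b15=1.
p1 = XOR of data positions {3,5,7,9,11,13,15} = 1⊕0⊕0⊕0⊕0⊕1⊕1 = 1
p2 = XOR of data positions {3,6,7,10,11,14,15} = 1⊕0⊕0⊕1⊕0⊕1⊕1 = 0
p4 = XOR of data positions {5,6,7,12,13,14,15} = 0⊕0⊕0⊕0⊕1⊕1⊕1 = 1
p8 = XOR of data positions {9,10,11,12,13,14,15} = 0⊕1⊕0⊕0⊕1⊕1⊕1 = 0
Parity bits p1,p2,p4,p8 = 1010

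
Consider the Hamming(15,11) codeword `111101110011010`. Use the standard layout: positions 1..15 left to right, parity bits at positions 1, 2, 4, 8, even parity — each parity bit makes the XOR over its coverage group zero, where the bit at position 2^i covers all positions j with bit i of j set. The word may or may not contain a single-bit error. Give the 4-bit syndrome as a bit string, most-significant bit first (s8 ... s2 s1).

s1: b1⊕b3⊕b5⊕b7⊕b9⊕b11⊕b13⊕b15 = 1⊕1⊕0⊕1⊕0⊕1⊕0⊕0 = 0
s2: b2⊕b3⊕b6⊕b7⊕b10⊕b11⊕b14⊕b15 = 1⊕1⊕1⊕1⊕0⊕1⊕1⊕0 = 0
s4: b4⊕b5⊕b6⊕b7⊕b12⊕b13⊕b14⊕b15 = 1⊕0⊕1⊕1⊕1⊕0⊕1⊕0 = 1
s8: b8⊕b9⊕b10⊕b11⊕b12⊕b13⊕b14⊕b15 = 1⊕0⊕0⊕1⊕1⊕0⊕1⊕0 = 0
Syndrome (s8...s1) = 0100 → position 4.

0100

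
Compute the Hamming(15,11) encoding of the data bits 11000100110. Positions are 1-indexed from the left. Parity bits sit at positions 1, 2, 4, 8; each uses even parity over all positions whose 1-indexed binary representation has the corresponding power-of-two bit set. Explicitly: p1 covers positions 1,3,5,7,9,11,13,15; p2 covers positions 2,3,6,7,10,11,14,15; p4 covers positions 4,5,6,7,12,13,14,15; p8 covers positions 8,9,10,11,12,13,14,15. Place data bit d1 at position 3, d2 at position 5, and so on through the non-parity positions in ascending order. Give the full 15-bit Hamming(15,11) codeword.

Place data bits at non-power-of-two positions: b3=1, b5=1, b6=0, b7=0, b9=0, b10=1, b11=0, b12=0, b13=1, b14=1, b15=0.
p1 = XOR of data positions {3,5,7,9,11,13,15} = 1⊕1⊕0⊕0⊕0⊕1⊕0 = 1
p2 = XOR of data positions {3,6,7,10,11,14,15} = 1⊕0⊕0⊕1⊕0⊕1⊕0 = 1
p4 = XOR of data positions {5,6,7,12,13,14,15} = 1⊕0⊕0⊕0⊕1⊕1⊕0 = 1
p8 = XOR of data positions {9,10,11,12,13,14,15} = 0⊕1⊕0⊕0⊕1⊕1⊕0 = 1
Codeword b1..b15 = 111110010100110

111110010100110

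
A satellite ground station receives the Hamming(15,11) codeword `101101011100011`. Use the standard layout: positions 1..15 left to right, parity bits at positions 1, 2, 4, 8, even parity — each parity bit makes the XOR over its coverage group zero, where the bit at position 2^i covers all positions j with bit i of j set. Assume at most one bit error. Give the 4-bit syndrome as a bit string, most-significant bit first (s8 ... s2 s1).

s1: b1⊕b3⊕b5⊕b7⊕b9⊕b11⊕b13⊕b15 = 1⊕1⊕0⊕0⊕1⊕0⊕0⊕1 = 0
s2: b2⊕b3⊕b6⊕b7⊕b10⊕b11⊕b14⊕b15 = 0⊕1⊕1⊕0⊕1⊕0⊕1⊕1 = 1
s4: b4⊕b5⊕b6⊕b7⊕b12⊕b13⊕b14⊕b15 = 1⊕0⊕1⊕0⊕0⊕0⊕1⊕1 = 0
s8: b8⊕b9⊕b10⊕b11⊕b12⊕b13⊕b14⊕b15 = 1⊕1⊕1⊕0⊕0⊕0⊕1⊕1 = 1
Syndrome (s8...s1) = 1010 → position 10.

1010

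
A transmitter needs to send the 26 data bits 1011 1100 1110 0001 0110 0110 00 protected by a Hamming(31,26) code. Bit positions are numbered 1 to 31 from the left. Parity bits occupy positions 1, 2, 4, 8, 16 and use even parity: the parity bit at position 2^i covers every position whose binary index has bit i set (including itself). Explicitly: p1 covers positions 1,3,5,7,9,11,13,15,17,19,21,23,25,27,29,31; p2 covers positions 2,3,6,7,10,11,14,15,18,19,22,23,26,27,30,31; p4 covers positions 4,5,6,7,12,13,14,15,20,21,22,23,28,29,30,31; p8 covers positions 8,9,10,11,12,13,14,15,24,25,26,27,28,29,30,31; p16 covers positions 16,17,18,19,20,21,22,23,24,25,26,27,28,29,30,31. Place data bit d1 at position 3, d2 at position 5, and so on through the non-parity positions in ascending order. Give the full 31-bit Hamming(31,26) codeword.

0010011011001111000010110011000

Place data bits at non-power-of-two positions: b3=1, b5=0, b6=1, b7=1, b9=1, b10=1, b11=0, b12=0, b13=1, b14=1, b15=1, b17=0, b18=0, b19=0, b20=0, b21=1, b22=0, b23=1, b24=1, b25=0, b26=0, b27=1, b28=1, b29=0, b30=0, b31=0.
p1 = XOR of data positions {3,5,7,9,11,13,15,17,19,21,23,25,27,29,31} = 1⊕0⊕1⊕1⊕0⊕1⊕1⊕0⊕0⊕1⊕1⊕0⊕1⊕0⊕0 = 0
p2 = XOR of data positions {3,6,7,10,11,14,15,18,19,22,23,26,27,30,31} = 1⊕1⊕1⊕1⊕0⊕1⊕1⊕0⊕0⊕0⊕1⊕0⊕1⊕0⊕0 = 0
p4 = XOR of data positions {5,6,7,12,13,14,15,20,21,22,23,28,29,30,31} = 0⊕1⊕1⊕0⊕1⊕1⊕1⊕0⊕1⊕0⊕1⊕1⊕0⊕0⊕0 = 0
p8 = XOR of data positions {9,10,11,12,13,14,15,24,25,26,27,28,29,30,31} = 1⊕1⊕0⊕0⊕1⊕1⊕1⊕1⊕0⊕0⊕1⊕1⊕0⊕0⊕0 = 0
p16 = XOR of data positions {17,18,19,20,21,22,23,24,25,26,27,28,29,30,31} = 0⊕0⊕0⊕0⊕1⊕0⊕1⊕1⊕0⊕0⊕1⊕1⊕0⊕0⊕0 = 1
Codeword b1..b31 = 0010011011001111000010110011000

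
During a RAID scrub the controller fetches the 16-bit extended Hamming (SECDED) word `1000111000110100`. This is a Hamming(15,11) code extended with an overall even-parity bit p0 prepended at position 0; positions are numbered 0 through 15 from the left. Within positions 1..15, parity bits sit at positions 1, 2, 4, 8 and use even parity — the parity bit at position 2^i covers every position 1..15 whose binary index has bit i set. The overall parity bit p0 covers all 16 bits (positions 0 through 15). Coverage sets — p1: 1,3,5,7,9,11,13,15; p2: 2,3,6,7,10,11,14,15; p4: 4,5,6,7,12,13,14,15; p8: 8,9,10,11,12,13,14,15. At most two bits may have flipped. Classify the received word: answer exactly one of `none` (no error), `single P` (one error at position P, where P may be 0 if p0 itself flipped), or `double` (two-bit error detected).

single 11

s1: b1⊕b3⊕b5⊕b7⊕b9⊕b11⊕b13⊕b15 = 0⊕0⊕1⊕0⊕0⊕1⊕1⊕0 = 1
s2: b2⊕b3⊕b6⊕b7⊕b10⊕b11⊕b14⊕b15 = 0⊕0⊕1⊕0⊕1⊕1⊕0⊕0 = 1
s4: b4⊕b5⊕b6⊕b7⊕b12⊕b13⊕b14⊕b15 = 1⊕1⊕1⊕0⊕0⊕1⊕0⊕0 = 0
s8: b8⊕b9⊕b10⊕b11⊕b12⊕b13⊕b14⊕b15 = 0⊕0⊕1⊕1⊕0⊕1⊕0⊕0 = 1
Syndrome (s8...s1) = 1011 → position 11.
Overall parity (XOR of all 16 bits, including p0): 1⊕0⊕0⊕0⊕1⊕1⊕1⊕0⊕0⊕0⊕1⊕1⊕0⊕1⊕0⊕0 = 1
Overall=1, syndrome position=11 → single-bit error at position 11.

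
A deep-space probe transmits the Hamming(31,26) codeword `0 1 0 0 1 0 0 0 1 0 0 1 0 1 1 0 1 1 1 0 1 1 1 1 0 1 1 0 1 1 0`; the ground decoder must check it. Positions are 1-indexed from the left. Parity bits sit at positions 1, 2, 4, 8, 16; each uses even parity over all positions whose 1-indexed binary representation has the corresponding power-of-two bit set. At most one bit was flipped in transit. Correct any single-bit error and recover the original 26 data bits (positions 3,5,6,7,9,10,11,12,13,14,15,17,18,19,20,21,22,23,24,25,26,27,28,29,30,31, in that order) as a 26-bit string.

s1: b1⊕b3⊕b5⊕b7⊕b9⊕b11⊕b13⊕b15⊕b17⊕b19⊕b21⊕b23⊕b25⊕b27⊕b29⊕b31 = 0⊕0⊕1⊕0⊕1⊕0⊕0⊕1⊕1⊕1⊕1⊕1⊕0⊕1⊕1⊕0 = 1
s2: b2⊕b3⊕b6⊕b7⊕b10⊕b11⊕b14⊕b15⊕b18⊕b19⊕b22⊕b23⊕b26⊕b27⊕b30⊕b31 = 1⊕0⊕0⊕0⊕0⊕0⊕1⊕1⊕1⊕1⊕1⊕1⊕1⊕1⊕1⊕0 = 0
s4: b4⊕b5⊕b6⊕b7⊕b12⊕b13⊕b14⊕b15⊕b20⊕b21⊕b22⊕b23⊕b28⊕b29⊕b30⊕b31 = 0⊕1⊕0⊕0⊕1⊕0⊕1⊕1⊕0⊕1⊕1⊕1⊕0⊕1⊕1⊕0 = 1
s8: b8⊕b9⊕b10⊕b11⊕b12⊕b13⊕b14⊕b15⊕b24⊕b25⊕b26⊕b27⊕b28⊕b29⊕b30⊕b31 = 0⊕1⊕0⊕0⊕1⊕0⊕1⊕1⊕1⊕0⊕1⊕1⊕0⊕1⊕1⊕0 = 1
s16: b16⊕b17⊕b18⊕b19⊕b20⊕b21⊕b22⊕b23⊕b24⊕b25⊕b26⊕b27⊕b28⊕b29⊕b30⊕b31 = 0⊕1⊕1⊕1⊕0⊕1⊕1⊕1⊕1⊕0⊕1⊕1⊕0⊕1⊕1⊕0 = 1
Syndrome (s16...s1) = 11101 → position 29.
Flip bit 29: corrected codeword = 0100100010010110111011110110010
Data bits at positions 3,5,6,7,9,10,11,12,13,14,15,17,18,19,20,21,22,23,24,25,26,27,28,29,30,31: 01001001011111011110110010

01001001011111011110110010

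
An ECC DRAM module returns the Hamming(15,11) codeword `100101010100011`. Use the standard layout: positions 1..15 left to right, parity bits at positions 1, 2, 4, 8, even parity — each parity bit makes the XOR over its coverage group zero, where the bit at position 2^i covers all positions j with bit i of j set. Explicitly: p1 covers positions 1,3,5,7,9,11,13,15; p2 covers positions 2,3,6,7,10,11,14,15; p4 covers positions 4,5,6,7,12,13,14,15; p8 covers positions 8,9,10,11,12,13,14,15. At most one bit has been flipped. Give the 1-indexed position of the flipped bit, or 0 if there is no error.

s1: b1⊕b3⊕b5⊕b7⊕b9⊕b11⊕b13⊕b15 = 1⊕0⊕0⊕0⊕0⊕0⊕0⊕1 = 0
s2: b2⊕b3⊕b6⊕b7⊕b10⊕b11⊕b14⊕b15 = 0⊕0⊕1⊕0⊕1⊕0⊕1⊕1 = 0
s4: b4⊕b5⊕b6⊕b7⊕b12⊕b13⊕b14⊕b15 = 1⊕0⊕1⊕0⊕0⊕0⊕1⊕1 = 0
s8: b8⊕b9⊕b10⊕b11⊕b12⊕b13⊕b14⊕b15 = 1⊕0⊕1⊕0⊕0⊕0⊕1⊕1 = 0
Syndrome (s8...s1) = 0000 → position 0 (no error).

0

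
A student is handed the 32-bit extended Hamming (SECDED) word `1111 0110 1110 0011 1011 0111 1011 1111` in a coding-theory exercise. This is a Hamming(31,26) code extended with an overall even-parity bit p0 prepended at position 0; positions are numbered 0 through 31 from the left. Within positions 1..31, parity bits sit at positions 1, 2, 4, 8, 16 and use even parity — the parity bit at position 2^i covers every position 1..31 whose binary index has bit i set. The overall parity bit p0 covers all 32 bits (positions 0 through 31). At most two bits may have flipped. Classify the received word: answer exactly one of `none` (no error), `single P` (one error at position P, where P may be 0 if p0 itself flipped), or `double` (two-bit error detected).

s1: b1⊕b3⊕b5⊕b7⊕b9⊕b11⊕b13⊕b15⊕b17⊕b19⊕b21⊕b23⊕b25⊕b27⊕b29⊕b31 = 1⊕1⊕1⊕0⊕1⊕0⊕0⊕1⊕0⊕1⊕1⊕1⊕0⊕1⊕1⊕1 = 1
s2: b2⊕b3⊕b6⊕b7⊕b10⊕b11⊕b14⊕b15⊕b18⊕b19⊕b22⊕b23⊕b26⊕b27⊕b30⊕b31 = 1⊕1⊕1⊕0⊕1⊕0⊕1⊕1⊕1⊕1⊕1⊕1⊕1⊕1⊕1⊕1 = 0
s4: b4⊕b5⊕b6⊕b7⊕b12⊕b13⊕b14⊕b15⊕b20⊕b21⊕b22⊕b23⊕b28⊕b29⊕b30⊕b31 = 0⊕1⊕1⊕0⊕0⊕0⊕1⊕1⊕0⊕1⊕1⊕1⊕1⊕1⊕1⊕1 = 1
s8: b8⊕b9⊕b10⊕b11⊕b12⊕b13⊕b14⊕b15⊕b24⊕b25⊕b26⊕b27⊕b28⊕b29⊕b30⊕b31 = 1⊕1⊕1⊕0⊕0⊕0⊕1⊕1⊕1⊕0⊕1⊕1⊕1⊕1⊕1⊕1 = 0
s16: b16⊕b17⊕b18⊕b19⊕b20⊕b21⊕b22⊕b23⊕b24⊕b25⊕b26⊕b27⊕b28⊕b29⊕b30⊕b31 = 1⊕0⊕1⊕1⊕0⊕1⊕1⊕1⊕1⊕0⊕1⊕1⊕1⊕1⊕1⊕1 = 1
Syndrome (s16...s1) = 10101 → position 21.
Overall parity (XOR of all 32 bits, including p0): 1⊕1⊕1⊕1⊕0⊕1⊕1⊕0⊕1⊕1⊕1⊕0⊕0⊕0⊕1⊕1⊕1⊕0⊕1⊕1⊕0⊕1⊕1⊕1⊕1⊕0⊕1⊕1⊕1⊕1⊕1⊕1 = 0
Overall=0, syndrome position=21 → double-bit error detected (uncorrectable).

double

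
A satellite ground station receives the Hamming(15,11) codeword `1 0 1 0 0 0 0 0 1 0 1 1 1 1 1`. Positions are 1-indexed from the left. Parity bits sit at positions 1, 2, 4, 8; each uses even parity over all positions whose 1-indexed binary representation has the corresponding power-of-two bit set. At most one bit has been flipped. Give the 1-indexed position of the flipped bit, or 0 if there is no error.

s1: b1⊕b3⊕b5⊕b7⊕b9⊕b11⊕b13⊕b15 = 1⊕1⊕0⊕0⊕1⊕1⊕1⊕1 = 0
s2: b2⊕b3⊕b6⊕b7⊕b10⊕b11⊕b14⊕b15 = 0⊕1⊕0⊕0⊕0⊕1⊕1⊕1 = 0
s4: b4⊕b5⊕b6⊕b7⊕b12⊕b13⊕b14⊕b15 = 0⊕0⊕0⊕0⊕1⊕1⊕1⊕1 = 0
s8: b8⊕b9⊕b10⊕b11⊕b12⊕b13⊕b14⊕b15 = 0⊕1⊕0⊕1⊕1⊕1⊕1⊕1 = 0
Syndrome (s8...s1) = 0000 → position 0 (no error).

0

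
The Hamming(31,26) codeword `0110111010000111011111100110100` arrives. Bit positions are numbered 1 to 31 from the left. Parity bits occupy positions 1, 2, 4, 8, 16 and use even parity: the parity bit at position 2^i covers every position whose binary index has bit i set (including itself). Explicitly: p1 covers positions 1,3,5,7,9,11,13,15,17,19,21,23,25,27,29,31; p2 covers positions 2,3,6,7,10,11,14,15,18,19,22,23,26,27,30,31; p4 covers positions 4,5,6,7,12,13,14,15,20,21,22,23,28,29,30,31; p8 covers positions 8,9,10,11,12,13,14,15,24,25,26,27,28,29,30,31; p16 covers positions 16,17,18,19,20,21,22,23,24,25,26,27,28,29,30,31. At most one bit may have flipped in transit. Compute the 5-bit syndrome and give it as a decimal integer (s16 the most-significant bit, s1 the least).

s1: b1⊕b3⊕b5⊕b7⊕b9⊕b11⊕b13⊕b15⊕b17⊕b19⊕b21⊕b23⊕b25⊕b27⊕b29⊕b31 = 0⊕1⊕1⊕1⊕1⊕0⊕0⊕1⊕0⊕1⊕1⊕1⊕0⊕1⊕1⊕0 = 0
s2: b2⊕b3⊕b6⊕b7⊕b10⊕b11⊕b14⊕b15⊕b18⊕b19⊕b22⊕b23⊕b26⊕b27⊕b30⊕b31 = 1⊕1⊕1⊕1⊕0⊕0⊕1⊕1⊕1⊕1⊕1⊕1⊕1⊕1⊕0⊕0 = 0
s4: b4⊕b5⊕b6⊕b7⊕b12⊕b13⊕b14⊕b15⊕b20⊕b21⊕b22⊕b23⊕b28⊕b29⊕b30⊕b31 = 0⊕1⊕1⊕1⊕0⊕0⊕1⊕1⊕1⊕1⊕1⊕1⊕0⊕1⊕0⊕0 = 0
s8: b8⊕b9⊕b10⊕b11⊕b12⊕b13⊕b14⊕b15⊕b24⊕b25⊕b26⊕b27⊕b28⊕b29⊕b30⊕b31 = 0⊕1⊕0⊕0⊕0⊕0⊕1⊕1⊕0⊕0⊕1⊕1⊕0⊕1⊕0⊕0 = 0
s16: b16⊕b17⊕b18⊕b19⊕b20⊕b21⊕b22⊕b23⊕b24⊕b25⊕b26⊕b27⊕b28⊕b29⊕b30⊕b31 = 1⊕0⊕1⊕1⊕1⊕1⊕1⊕1⊕0⊕0⊕1⊕1⊕0⊕1⊕0⊕0 = 0
Syndrome (s16...s1) = 00000 → position 0 (no error).

0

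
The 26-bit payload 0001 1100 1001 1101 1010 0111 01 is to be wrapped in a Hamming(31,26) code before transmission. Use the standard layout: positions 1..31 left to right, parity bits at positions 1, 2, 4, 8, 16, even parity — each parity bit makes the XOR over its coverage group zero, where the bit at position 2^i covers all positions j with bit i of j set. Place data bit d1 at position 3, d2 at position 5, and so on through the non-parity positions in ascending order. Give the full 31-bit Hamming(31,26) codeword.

1101001011001000111011010011101

Place data bits at non-power-of-two positions: b3=0, b5=0, b6=0, b7=1, b9=1, b10=1, b11=0, b12=0, b13=1, b14=0, b15=0, b17=1, b18=1, b19=1, b20=0, b21=1, b22=1, b23=0, b24=1, b25=0, b26=0, b27=1, b28=1, b29=1, b30=0, b31=1.
p1 = XOR of data positions {3,5,7,9,11,13,15,17,19,21,23,25,27,29,31} = 0⊕0⊕1⊕1⊕0⊕1⊕0⊕1⊕1⊕1⊕0⊕0⊕1⊕1⊕1 = 1
p2 = XOR of data positions {3,6,7,10,11,14,15,18,19,22,23,26,27,30,31} = 0⊕0⊕1⊕1⊕0⊕0⊕0⊕1⊕1⊕1⊕0⊕0⊕1⊕0⊕1 = 1
p4 = XOR of data positions {5,6,7,12,13,14,15,20,21,22,23,28,29,30,31} = 0⊕0⊕1⊕0⊕1⊕0⊕0⊕0⊕1⊕1⊕0⊕1⊕1⊕0⊕1 = 1
p8 = XOR of data positions {9,10,11,12,13,14,15,24,25,26,27,28,29,30,31} = 1⊕1⊕0⊕0⊕1⊕0⊕0⊕1⊕0⊕0⊕1⊕1⊕1⊕0⊕1 = 0
p16 = XOR of data positions {17,18,19,20,21,22,23,24,25,26,27,28,29,30,31} = 1⊕1⊕1⊕0⊕1⊕1⊕0⊕1⊕0⊕0⊕1⊕1⊕1⊕0⊕1 = 0
Codeword b1..b31 = 1101001011001000111011010011101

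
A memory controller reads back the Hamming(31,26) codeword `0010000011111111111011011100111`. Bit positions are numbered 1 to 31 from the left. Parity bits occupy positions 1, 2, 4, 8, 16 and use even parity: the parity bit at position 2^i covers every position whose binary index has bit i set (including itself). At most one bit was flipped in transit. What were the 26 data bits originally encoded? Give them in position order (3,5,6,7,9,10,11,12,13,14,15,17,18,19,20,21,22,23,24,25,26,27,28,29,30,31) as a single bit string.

s1: b1⊕b3⊕b5⊕b7⊕b9⊕b11⊕b13⊕b15⊕b17⊕b19⊕b21⊕b23⊕b25⊕b27⊕b29⊕b31 = 0⊕1⊕0⊕0⊕1⊕1⊕1⊕1⊕1⊕1⊕1⊕0⊕1⊕0⊕1⊕1 = 1
s2: b2⊕b3⊕b6⊕b7⊕b10⊕b11⊕b14⊕b15⊕b18⊕b19⊕b22⊕b23⊕b26⊕b27⊕b30⊕b31 = 0⊕1⊕0⊕0⊕1⊕1⊕1⊕1⊕1⊕1⊕1⊕0⊕1⊕0⊕1⊕1 = 1
s4: b4⊕b5⊕b6⊕b7⊕b12⊕b13⊕b14⊕b15⊕b20⊕b21⊕b22⊕b23⊕b28⊕b29⊕b30⊕b31 = 0⊕0⊕0⊕0⊕1⊕1⊕1⊕1⊕0⊕1⊕1⊕0⊕0⊕1⊕1⊕1 = 1
s8: b8⊕b9⊕b10⊕b11⊕b12⊕b13⊕b14⊕b15⊕b24⊕b25⊕b26⊕b27⊕b28⊕b29⊕b30⊕b31 = 0⊕1⊕1⊕1⊕1⊕1⊕1⊕1⊕1⊕1⊕1⊕0⊕0⊕1⊕1⊕1 = 1
s16: b16⊕b17⊕b18⊕b19⊕b20⊕b21⊕b22⊕b23⊕b24⊕b25⊕b26⊕b27⊕b28⊕b29⊕b30⊕b31 = 1⊕1⊕1⊕1⊕0⊕1⊕1⊕0⊕1⊕1⊕1⊕0⊕0⊕1⊕1⊕1 = 0
Syndrome (s16...s1) = 01111 → position 15.
Flip bit 15: corrected codeword = 0010000011111101111011011100111
Data bits at positions 3,5,6,7,9,10,11,12,13,14,15,17,18,19,20,21,22,23,24,25,26,27,28,29,30,31: 10001111110111011011100111

10001111110111011011100111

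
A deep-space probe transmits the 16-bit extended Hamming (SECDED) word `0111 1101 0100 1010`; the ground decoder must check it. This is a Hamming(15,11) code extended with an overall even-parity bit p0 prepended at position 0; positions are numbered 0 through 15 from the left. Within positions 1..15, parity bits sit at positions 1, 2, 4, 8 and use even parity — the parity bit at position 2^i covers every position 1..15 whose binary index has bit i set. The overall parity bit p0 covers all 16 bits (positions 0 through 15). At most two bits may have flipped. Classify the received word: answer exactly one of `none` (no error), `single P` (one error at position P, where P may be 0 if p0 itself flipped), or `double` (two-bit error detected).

s1: b1⊕b3⊕b5⊕b7⊕b9⊕b11⊕b13⊕b15 = 1⊕1⊕1⊕1⊕1⊕0⊕0⊕0 = 1
s2: b2⊕b3⊕b6⊕b7⊕b10⊕b11⊕b14⊕b15 = 1⊕1⊕0⊕1⊕0⊕0⊕1⊕0 = 0
s4: b4⊕b5⊕b6⊕b7⊕b12⊕b13⊕b14⊕b15 = 1⊕1⊕0⊕1⊕1⊕0⊕1⊕0 = 1
s8: b8⊕b9⊕b10⊕b11⊕b12⊕b13⊕b14⊕b15 = 0⊕1⊕0⊕0⊕1⊕0⊕1⊕0 = 1
Syndrome (s8...s1) = 1101 → position 13.
Overall parity (XOR of all 16 bits, including p0): 0⊕1⊕1⊕1⊕1⊕1⊕0⊕1⊕0⊕1⊕0⊕0⊕1⊕0⊕1⊕0 = 1
Overall=1, syndrome position=13 → single-bit error at position 13.

single 13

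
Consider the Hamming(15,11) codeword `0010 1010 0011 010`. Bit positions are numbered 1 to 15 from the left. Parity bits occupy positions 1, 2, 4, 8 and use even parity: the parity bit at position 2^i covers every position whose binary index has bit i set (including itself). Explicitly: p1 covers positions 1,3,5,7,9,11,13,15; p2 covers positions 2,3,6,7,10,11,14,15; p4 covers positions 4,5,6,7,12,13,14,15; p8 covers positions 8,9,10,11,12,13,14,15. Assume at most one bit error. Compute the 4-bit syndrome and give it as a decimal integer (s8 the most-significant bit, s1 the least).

8

s1: b1⊕b3⊕b5⊕b7⊕b9⊕b11⊕b13⊕b15 = 0⊕1⊕1⊕1⊕0⊕1⊕0⊕0 = 0
s2: b2⊕b3⊕b6⊕b7⊕b10⊕b11⊕b14⊕b15 = 0⊕1⊕0⊕1⊕0⊕1⊕1⊕0 = 0
s4: b4⊕b5⊕b6⊕b7⊕b12⊕b13⊕b14⊕b15 = 0⊕1⊕0⊕1⊕1⊕0⊕1⊕0 = 0
s8: b8⊕b9⊕b10⊕b11⊕b12⊕b13⊕b14⊕b15 = 0⊕0⊕0⊕1⊕1⊕0⊕1⊕0 = 1
Syndrome (s8...s1) = 1000 → position 8.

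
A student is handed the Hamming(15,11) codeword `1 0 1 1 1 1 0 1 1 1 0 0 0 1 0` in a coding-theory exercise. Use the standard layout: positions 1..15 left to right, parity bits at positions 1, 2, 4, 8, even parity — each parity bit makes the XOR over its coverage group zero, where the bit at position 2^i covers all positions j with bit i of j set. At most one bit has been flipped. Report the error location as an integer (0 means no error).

0

s1: b1⊕b3⊕b5⊕b7⊕b9⊕b11⊕b13⊕b15 = 1⊕1⊕1⊕0⊕1⊕0⊕0⊕0 = 0
s2: b2⊕b3⊕b6⊕b7⊕b10⊕b11⊕b14⊕b15 = 0⊕1⊕1⊕0⊕1⊕0⊕1⊕0 = 0
s4: b4⊕b5⊕b6⊕b7⊕b12⊕b13⊕b14⊕b15 = 1⊕1⊕1⊕0⊕0⊕0⊕1⊕0 = 0
s8: b8⊕b9⊕b10⊕b11⊕b12⊕b13⊕b14⊕b15 = 1⊕1⊕1⊕0⊕0⊕0⊕1⊕0 = 0
Syndrome (s8...s1) = 0000 → position 0 (no error).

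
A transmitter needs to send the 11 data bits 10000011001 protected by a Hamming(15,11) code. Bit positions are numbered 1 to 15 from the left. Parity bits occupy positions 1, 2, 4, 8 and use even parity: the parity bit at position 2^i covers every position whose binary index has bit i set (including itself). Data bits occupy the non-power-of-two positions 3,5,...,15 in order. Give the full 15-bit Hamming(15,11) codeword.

Place data bits at non-power-of-two positions: b3=1, b5=0, b6=0, b7=0, b9=0, b10=0, b11=1, b12=1, b13=0, b14=0, b15=1.
p1 = XOR of data positions {3,5,7,9,11,13,15} = 1⊕0⊕0⊕0⊕1⊕0⊕1 = 1
p2 = XOR of data positions {3,6,7,10,11,14,15} = 1⊕0⊕0⊕0⊕1⊕0⊕1 = 1
p4 = XOR of data positions {5,6,7,12,13,14,15} = 0⊕0⊕0⊕1⊕0⊕0⊕1 = 0
p8 = XOR of data positions {9,10,11,12,13,14,15} = 0⊕0⊕1⊕1⊕0⊕0⊕1 = 1
Codeword b1..b15 = 111000010011001

111000010011001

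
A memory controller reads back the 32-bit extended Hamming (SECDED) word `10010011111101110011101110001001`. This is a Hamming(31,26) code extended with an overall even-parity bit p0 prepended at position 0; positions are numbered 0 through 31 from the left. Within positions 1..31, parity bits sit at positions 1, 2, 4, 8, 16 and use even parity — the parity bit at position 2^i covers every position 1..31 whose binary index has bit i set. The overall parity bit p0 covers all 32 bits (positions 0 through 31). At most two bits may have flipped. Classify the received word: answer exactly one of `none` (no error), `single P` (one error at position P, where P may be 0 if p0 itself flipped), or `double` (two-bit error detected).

single 1

s1: b1⊕b3⊕b5⊕b7⊕b9⊕b11⊕b13⊕b15⊕b17⊕b19⊕b21⊕b23⊕b25⊕b27⊕b29⊕b31 = 0⊕1⊕0⊕1⊕1⊕1⊕1⊕1⊕0⊕1⊕0⊕1⊕0⊕0⊕0⊕1 = 1
s2: b2⊕b3⊕b6⊕b7⊕b10⊕b11⊕b14⊕b15⊕b18⊕b19⊕b22⊕b23⊕b26⊕b27⊕b30⊕b31 = 0⊕1⊕1⊕1⊕1⊕1⊕1⊕1⊕1⊕1⊕1⊕1⊕0⊕0⊕0⊕1 = 0
s4: b4⊕b5⊕b6⊕b7⊕b12⊕b13⊕b14⊕b15⊕b20⊕b21⊕b22⊕b23⊕b28⊕b29⊕b30⊕b31 = 0⊕0⊕1⊕1⊕0⊕1⊕1⊕1⊕1⊕0⊕1⊕1⊕1⊕0⊕0⊕1 = 0
s8: b8⊕b9⊕b10⊕b11⊕b12⊕b13⊕b14⊕b15⊕b24⊕b25⊕b26⊕b27⊕b28⊕b29⊕b30⊕b31 = 1⊕1⊕1⊕1⊕0⊕1⊕1⊕1⊕1⊕0⊕0⊕0⊕1⊕0⊕0⊕1 = 0
s16: b16⊕b17⊕b18⊕b19⊕b20⊕b21⊕b22⊕b23⊕b24⊕b25⊕b26⊕b27⊕b28⊕b29⊕b30⊕b31 = 0⊕0⊕1⊕1⊕1⊕0⊕1⊕1⊕1⊕0⊕0⊕0⊕1⊕0⊕0⊕1 = 0
Syndrome (s16...s1) = 00001 → position 1.
Overall parity (XOR of all 32 bits, including p0): 1⊕0⊕0⊕1⊕0⊕0⊕1⊕1⊕1⊕1⊕1⊕1⊕0⊕1⊕1⊕1⊕0⊕0⊕1⊕1⊕1⊕0⊕1⊕1⊕1⊕0⊕0⊕0⊕1⊕0⊕0⊕1 = 1
Overall=1, syndrome position=1 → single-bit error at position 1.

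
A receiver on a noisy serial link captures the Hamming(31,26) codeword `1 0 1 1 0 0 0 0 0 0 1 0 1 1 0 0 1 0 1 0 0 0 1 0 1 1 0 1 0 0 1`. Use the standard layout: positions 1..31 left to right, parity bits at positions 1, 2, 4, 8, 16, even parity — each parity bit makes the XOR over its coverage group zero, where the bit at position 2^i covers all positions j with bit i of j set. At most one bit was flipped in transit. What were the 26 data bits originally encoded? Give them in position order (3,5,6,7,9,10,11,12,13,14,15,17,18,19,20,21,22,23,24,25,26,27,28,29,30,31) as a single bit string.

s1: b1⊕b3⊕b5⊕b7⊕b9⊕b11⊕b13⊕b15⊕b17⊕b19⊕b21⊕b23⊕b25⊕b27⊕b29⊕b31 = 1⊕1⊕0⊕0⊕0⊕1⊕1⊕0⊕1⊕1⊕0⊕1⊕1⊕0⊕0⊕1 = 1
s2: b2⊕b3⊕b6⊕b7⊕b10⊕b11⊕b14⊕b15⊕b18⊕b19⊕b22⊕b23⊕b26⊕b27⊕b30⊕b31 = 0⊕1⊕0⊕0⊕0⊕1⊕1⊕0⊕0⊕1⊕0⊕1⊕1⊕0⊕0⊕1 = 1
s4: b4⊕b5⊕b6⊕b7⊕b12⊕b13⊕b14⊕b15⊕b20⊕b21⊕b22⊕b23⊕b28⊕b29⊕b30⊕b31 = 1⊕0⊕0⊕0⊕0⊕1⊕1⊕0⊕0⊕0⊕0⊕1⊕1⊕0⊕0⊕1 = 0
s8: b8⊕b9⊕b10⊕b11⊕b12⊕b13⊕b14⊕b15⊕b24⊕b25⊕b26⊕b27⊕b28⊕b29⊕b30⊕b31 = 0⊕0⊕0⊕1⊕0⊕1⊕1⊕0⊕0⊕1⊕1⊕0⊕1⊕0⊕0⊕1 = 1
s16: b16⊕b17⊕b18⊕b19⊕b20⊕b21⊕b22⊕b23⊕b24⊕b25⊕b26⊕b27⊕b28⊕b29⊕b30⊕b31 = 0⊕1⊕0⊕1⊕0⊕0⊕0⊕1⊕0⊕1⊕1⊕0⊕1⊕0⊕0⊕1 = 1
Syndrome (s16...s1) = 11011 → position 27.
Flip bit 27: corrected codeword = 1011000000101100101000101111001
Data bits at positions 3,5,6,7,9,10,11,12,13,14,15,17,18,19,20,21,22,23,24,25,26,27,28,29,30,31: 10000010110101000101111001

10000010110101000101111001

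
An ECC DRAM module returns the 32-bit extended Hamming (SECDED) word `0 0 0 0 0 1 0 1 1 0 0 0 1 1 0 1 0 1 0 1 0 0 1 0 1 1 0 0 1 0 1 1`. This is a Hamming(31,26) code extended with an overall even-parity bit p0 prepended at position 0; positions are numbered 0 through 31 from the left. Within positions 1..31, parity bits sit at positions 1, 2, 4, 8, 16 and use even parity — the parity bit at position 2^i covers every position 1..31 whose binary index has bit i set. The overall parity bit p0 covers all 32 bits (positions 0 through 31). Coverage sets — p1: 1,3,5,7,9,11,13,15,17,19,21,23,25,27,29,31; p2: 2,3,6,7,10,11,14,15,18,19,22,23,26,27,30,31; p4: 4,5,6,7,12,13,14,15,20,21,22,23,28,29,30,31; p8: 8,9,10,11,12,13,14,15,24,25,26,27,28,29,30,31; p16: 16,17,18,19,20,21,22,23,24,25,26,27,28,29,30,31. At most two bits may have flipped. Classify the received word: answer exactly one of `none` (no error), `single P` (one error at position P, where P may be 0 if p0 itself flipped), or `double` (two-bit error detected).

s1: b1⊕b3⊕b5⊕b7⊕b9⊕b11⊕b13⊕b15⊕b17⊕b19⊕b21⊕b23⊕b25⊕b27⊕b29⊕b31 = 0⊕0⊕1⊕1⊕0⊕0⊕1⊕1⊕1⊕1⊕0⊕0⊕1⊕0⊕0⊕1 = 0
s2: b2⊕b3⊕b6⊕b7⊕b10⊕b11⊕b14⊕b15⊕b18⊕b19⊕b22⊕b23⊕b26⊕b27⊕b30⊕b31 = 0⊕0⊕0⊕1⊕0⊕0⊕0⊕1⊕0⊕1⊕1⊕0⊕0⊕0⊕1⊕1 = 0
s4: b4⊕b5⊕b6⊕b7⊕b12⊕b13⊕b14⊕b15⊕b20⊕b21⊕b22⊕b23⊕b28⊕b29⊕b30⊕b31 = 0⊕1⊕0⊕1⊕1⊕1⊕0⊕1⊕0⊕0⊕1⊕0⊕1⊕0⊕1⊕1 = 1
s8: b8⊕b9⊕b10⊕b11⊕b12⊕b13⊕b14⊕b15⊕b24⊕b25⊕b26⊕b27⊕b28⊕b29⊕b30⊕b31 = 1⊕0⊕0⊕0⊕1⊕1⊕0⊕1⊕1⊕1⊕0⊕0⊕1⊕0⊕1⊕1 = 1
s16: b16⊕b17⊕b18⊕b19⊕b20⊕b21⊕b22⊕b23⊕b24⊕b25⊕b26⊕b27⊕b28⊕b29⊕b30⊕b31 = 0⊕1⊕0⊕1⊕0⊕0⊕1⊕0⊕1⊕1⊕0⊕0⊕1⊕0⊕1⊕1 = 0
Syndrome (s16...s1) = 01100 → position 12.
Overall parity (XOR of all 32 bits, including p0): 0⊕0⊕0⊕0⊕0⊕1⊕0⊕1⊕1⊕0⊕0⊕0⊕1⊕1⊕0⊕1⊕0⊕1⊕0⊕1⊕0⊕0⊕1⊕0⊕1⊕1⊕0⊕0⊕1⊕0⊕1⊕1 = 0
Overall=0, syndrome position=12 → double-bit error detected (uncorrectable).

double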